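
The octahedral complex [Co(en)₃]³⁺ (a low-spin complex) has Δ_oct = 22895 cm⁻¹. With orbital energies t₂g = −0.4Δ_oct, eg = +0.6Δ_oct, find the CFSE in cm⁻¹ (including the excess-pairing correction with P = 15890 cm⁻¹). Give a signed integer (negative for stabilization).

-23168

en is neutral, so the +3 overall charge sits on Co: oxidation state +3.
Group 9 minus oxidation state +3 gives a d⁶ configuration for Co³⁺.
Electron filling gives t₂g⁶ eg⁰.
Orbital CFSE = 6(-0.4) + 0(0.6) = -2.4Δ_oct = -2.4 × 22895 = -54948 cm⁻¹.
High-spin d⁶ would be t₂g⁴ eg² with 1 pair; low-spin has 3, so 2 excess pairs cost +2P = +31780 cm⁻¹.
Net CFSE = -54948 + 31780 = -23168 cm⁻¹.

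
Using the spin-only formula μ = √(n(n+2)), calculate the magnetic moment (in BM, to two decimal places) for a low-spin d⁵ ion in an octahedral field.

Configuration: t₂g⁵ eg⁰ → 1 unpaired electron.
μ(spin-only) = √[1(1+2)] = √3 ≈ 1.73 BM.

1.73 BM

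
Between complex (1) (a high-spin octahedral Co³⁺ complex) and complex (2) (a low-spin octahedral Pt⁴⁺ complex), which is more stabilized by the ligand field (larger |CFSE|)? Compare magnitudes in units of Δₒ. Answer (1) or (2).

(1): Co sits in group 9; removing 3 electrons leaves Co³⁺ with 9 − 3 = 6 d electrons; t₂g⁴ eg², CFSE = -0.4Δₒ.
(2): Pt is in group 10, so Pt⁴⁺ is d⁶ (10 − 4 = 6); t2g^6 e_g^0, CFSE = -2.4Δₒ.
So (2) has the larger |CFSE|.

(2)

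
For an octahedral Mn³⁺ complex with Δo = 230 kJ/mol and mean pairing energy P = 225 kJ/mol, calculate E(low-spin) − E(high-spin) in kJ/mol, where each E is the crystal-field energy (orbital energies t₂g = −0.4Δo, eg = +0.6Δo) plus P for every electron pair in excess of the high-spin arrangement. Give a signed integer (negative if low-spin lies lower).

-5

Mn sits in group 7; removing 3 electrons leaves Mn³⁺ with 7 − 3 = 4 d electrons.
High-spin d⁴ fills as t₂g³ eg¹ with CFSE 3(−0.4) + 1(+0.6) = -0.6Δo = -138 kJ/mol.
For low-spin the configuration is t₂g⁴ eg⁰: orbital energy -1.6 × 230 = -368 kJ/mol, and 1 additional pair relative to high-spin adds 225 kJ/mol, giving -143 kJ/mol.
Thus E(LS) − E(HS) = -5 kJ/mol.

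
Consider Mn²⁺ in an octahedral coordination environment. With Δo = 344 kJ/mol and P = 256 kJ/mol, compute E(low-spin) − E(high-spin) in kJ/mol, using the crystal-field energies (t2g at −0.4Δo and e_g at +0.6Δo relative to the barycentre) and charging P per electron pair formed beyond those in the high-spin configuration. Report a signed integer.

Group 7 minus oxidation state +2 gives a d⁵ configuration for Mn²⁺.
In the high-spin limit (t2g^3 e_g^2) the orbital term is 0.0Δo = 0 kJ/mol, with no excess pairing.
Low-spin: t2g^5 e_g^0, orbital CFSE = -2.0Δo = -688 kJ/mol; plus 2 excess pairs × P = +512 kJ/mol; total -176 kJ/mol.
The difference is -176 − (0) = -176 kJ/mol, so low-spin lies lower.

-176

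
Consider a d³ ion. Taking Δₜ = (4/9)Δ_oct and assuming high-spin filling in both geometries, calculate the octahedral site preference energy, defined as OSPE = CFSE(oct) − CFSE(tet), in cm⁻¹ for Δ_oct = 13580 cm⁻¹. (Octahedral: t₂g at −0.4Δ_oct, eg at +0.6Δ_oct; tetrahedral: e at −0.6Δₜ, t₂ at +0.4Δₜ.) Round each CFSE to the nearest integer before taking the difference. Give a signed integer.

-11468

Octahedral high-spin t2g^3 e_g^0: CFSE = -1.2 × 13580 = -16296 cm⁻¹.
In a tetrahedral site the filling is e^2 t2^1: CFSE(tet) = -0.8Δₜ = -0.8 × (4/9)(13580) = -4828 cm⁻¹.
OSPE = CFSE(oct) − CFSE(tet) = -16296 − (-4828) = -11468 cm⁻¹.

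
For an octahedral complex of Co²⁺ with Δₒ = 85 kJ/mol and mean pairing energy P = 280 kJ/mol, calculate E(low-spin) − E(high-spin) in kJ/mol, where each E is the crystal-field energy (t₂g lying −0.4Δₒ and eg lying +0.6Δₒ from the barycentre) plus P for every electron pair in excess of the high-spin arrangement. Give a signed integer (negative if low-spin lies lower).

Co is in group 9, so Co²⁺ is d⁷ (9 − 2 = 7).
In the high-spin limit (t₂g⁵ eg²) the orbital term is -0.8Δₒ = -68 kJ/mol, with no excess pairing.
Low-spin: t₂g⁶ eg¹, orbital CFSE = -1.8Δₒ = -153 kJ/mol; plus 1 excess pair × P = +280 kJ/mol; total 127 kJ/mol.
Thus E(LS) − E(HS) = 195 kJ/mol.

195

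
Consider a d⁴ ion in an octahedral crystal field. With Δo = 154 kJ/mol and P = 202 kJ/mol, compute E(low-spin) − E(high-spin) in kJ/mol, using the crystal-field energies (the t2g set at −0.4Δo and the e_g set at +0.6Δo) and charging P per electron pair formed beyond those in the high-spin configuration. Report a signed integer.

48

High-spin d⁴ fills as t2g^3 e_g^1 with CFSE 3(−0.4) + 1(+0.6) = -0.6Δo = -92 kJ/mol.
Low-spin: t2g^4 e_g^0, orbital CFSE = -1.6Δo = -246 kJ/mol; plus 1 excess pair × P = +202 kJ/mol; total -44 kJ/mol.
Thus E(LS) − E(HS) = 48 kJ/mol.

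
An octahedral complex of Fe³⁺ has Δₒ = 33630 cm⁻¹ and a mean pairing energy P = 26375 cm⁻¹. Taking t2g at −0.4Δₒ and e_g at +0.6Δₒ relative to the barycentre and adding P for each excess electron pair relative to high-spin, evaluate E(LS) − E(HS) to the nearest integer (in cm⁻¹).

Fe³⁺: group 8, so d-count = 8 − 3 = 5.
High-spin d⁵ fills as t2g^3 e_g^2 with CFSE 3(−0.4) + 2(+0.6) = 0.0Δₒ = 0 cm⁻¹.
Low-spin t2g^5 e_g^0 gives -2.0Δₒ = -67260 cm⁻¹, but forming 2 extra pairs costs 2P = 52750 cm⁻¹, so E(LS) = -67260 + 52750 = -14510 cm⁻¹.
The difference is -14510 − (0) = -14510 cm⁻¹, so low-spin lies lower.

-14510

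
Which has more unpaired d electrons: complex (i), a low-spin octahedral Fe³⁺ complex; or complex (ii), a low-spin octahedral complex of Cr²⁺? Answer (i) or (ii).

(ii)

(i): Fe sits in group 8; removing 3 electrons leaves Fe³⁺ with 8 − 3 = 5 d electrons; t₂g⁵ eg⁰ → 1 unpaired.
(ii): Cr sits in group 6; removing 2 electrons leaves Cr²⁺ with 6 − 2 = 4 d electrons; t2g^4 e_g^0 → 2 unpaired.
So (ii) has more unpaired electrons.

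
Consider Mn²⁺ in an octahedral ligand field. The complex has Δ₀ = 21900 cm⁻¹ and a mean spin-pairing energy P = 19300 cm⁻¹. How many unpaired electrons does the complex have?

1

Mn sits in group 7; removing 2 electrons leaves Mn²⁺ with 7 − 2 = 5 d electrons.
With Δ₀ > P the complex is low-spin.
That gives t2g^5 e_g^0.
Unpaired electrons: 1.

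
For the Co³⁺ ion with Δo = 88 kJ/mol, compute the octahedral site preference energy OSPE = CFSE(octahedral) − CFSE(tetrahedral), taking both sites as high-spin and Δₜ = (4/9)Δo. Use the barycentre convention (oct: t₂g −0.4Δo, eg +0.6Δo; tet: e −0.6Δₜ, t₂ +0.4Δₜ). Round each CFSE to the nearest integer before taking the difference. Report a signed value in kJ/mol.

-12

Co sits in group 9; removing 3 electrons leaves Co³⁺ with 9 − 3 = 6 d electrons.
Octahedral high-spin t₂g⁴ eg²: CFSE = -0.4 × 88 = -35 kJ/mol.
Tetrahedral: e³ t₂³, CFSE = 3(−0.6) + 3(+0.4) = -0.6Δₜ = -0.6 × (4/9) × 88 = -23 kJ/mol.
Subtracting, OSPE = -35 − (-23) = -12 kJ/mol.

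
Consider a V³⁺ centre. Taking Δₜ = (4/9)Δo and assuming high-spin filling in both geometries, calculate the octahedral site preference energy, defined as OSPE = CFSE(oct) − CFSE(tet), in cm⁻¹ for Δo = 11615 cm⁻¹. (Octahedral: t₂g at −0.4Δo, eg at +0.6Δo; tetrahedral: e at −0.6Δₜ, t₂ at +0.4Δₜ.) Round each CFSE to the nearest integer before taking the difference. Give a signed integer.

Group 5 minus oxidation state +3 gives a d² configuration for V³⁺.
Octahedral high-spin t₂g² eg⁰: CFSE = -0.8 × 11615 = -9292 cm⁻¹.
In a tetrahedral site the filling is e² t₂⁰: CFSE(tet) = -1.2Δₜ = -1.2 × (4/9)(11615) = -6195 cm⁻¹.
OSPE = CFSE(oct) − CFSE(tet) = -9292 − (-6195) = -3097 cm⁻¹.

-3097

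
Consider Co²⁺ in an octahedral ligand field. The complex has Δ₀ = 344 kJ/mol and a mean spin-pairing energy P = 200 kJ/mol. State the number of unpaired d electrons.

1

Co is in group 9, so Co²⁺ is d⁷ (9 − 2 = 7).
Δ₀ > P, so pairing is preferred: the ground state is low-spin.
That gives t2g^6 e_g^1.
Unpaired electrons: 1.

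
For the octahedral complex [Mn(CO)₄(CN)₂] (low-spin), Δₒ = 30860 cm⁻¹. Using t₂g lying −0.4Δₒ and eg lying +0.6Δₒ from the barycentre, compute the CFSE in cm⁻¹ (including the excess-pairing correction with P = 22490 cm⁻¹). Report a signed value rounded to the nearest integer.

-16740

Ligand charges: 4×(+0) from CO and 2×(-1) from CN⁻ sum to -2; with overall charge +0, Mn is +2.
Mn²⁺: group 7, so d-count = 7 − 2 = 5.
The d⁵ electrons fill as t₂g⁵ eg⁰.
CFSE(orbital) = 5×(-0.4Δₒ) + 0×(0.6Δₒ) = -2.0Δₒ; with Δₒ = 30860 cm⁻¹ that is -61720 cm⁻¹.
Relative to high-spin t₂g³ eg² (0 paired), the low-spin configuration has 2 additional pairs, contributing +2 × 22490 = +44980 cm⁻¹.
Combining: -61720 + 44980 = -16740 cm⁻¹.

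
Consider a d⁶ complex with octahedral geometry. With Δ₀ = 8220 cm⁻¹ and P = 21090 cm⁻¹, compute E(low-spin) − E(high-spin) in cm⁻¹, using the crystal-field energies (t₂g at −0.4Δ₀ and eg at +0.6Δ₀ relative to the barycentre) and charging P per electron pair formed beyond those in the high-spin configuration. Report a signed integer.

25740

In the high-spin limit (t₂g⁴ eg²) the orbital term is -0.4Δ₀ = -3288 cm⁻¹, with no excess pairing.
For low-spin the configuration is t₂g⁶ eg⁰: orbital energy -2.4 × 8220 = -19728 cm⁻¹, and 2 additional pairs relative to high-spin add 42180 cm⁻¹, giving 22452 cm⁻¹.
E(LS) − E(HS) = 22452 − (-3288) = 25740 cm⁻¹.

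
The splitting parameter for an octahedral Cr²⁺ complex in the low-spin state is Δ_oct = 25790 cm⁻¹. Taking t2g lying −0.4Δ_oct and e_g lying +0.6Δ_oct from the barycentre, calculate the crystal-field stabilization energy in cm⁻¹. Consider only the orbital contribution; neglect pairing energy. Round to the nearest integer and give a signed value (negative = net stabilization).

-41264

Cr is in group 6, so Cr²⁺ is d⁴ (6 − 2 = 4).
Electron filling gives t2g^4 e_g^0.
CFSE(orbital) = 4×(-0.4Δ_oct) + 0×(0.6Δ_oct) = -1.6Δ_oct; with Δ_oct = 25790 cm⁻¹ that is -41264 cm⁻¹.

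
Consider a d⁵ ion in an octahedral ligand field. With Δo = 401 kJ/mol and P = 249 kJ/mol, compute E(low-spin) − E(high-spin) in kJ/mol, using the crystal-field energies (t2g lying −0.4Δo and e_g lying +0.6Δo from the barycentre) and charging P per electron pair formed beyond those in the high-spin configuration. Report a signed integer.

In the high-spin limit (t2g^3 e_g^2) the orbital term is 0.0Δo = 0 kJ/mol, with no excess pairing.
For low-spin the configuration is t2g^5 e_g^0: orbital energy -2.0 × 401 = -802 kJ/mol, and 2 additional pairs relative to high-spin add 498 kJ/mol, giving -304 kJ/mol.
E(LS) − E(HS) = -304 − (0) = -304 kJ/mol.

-304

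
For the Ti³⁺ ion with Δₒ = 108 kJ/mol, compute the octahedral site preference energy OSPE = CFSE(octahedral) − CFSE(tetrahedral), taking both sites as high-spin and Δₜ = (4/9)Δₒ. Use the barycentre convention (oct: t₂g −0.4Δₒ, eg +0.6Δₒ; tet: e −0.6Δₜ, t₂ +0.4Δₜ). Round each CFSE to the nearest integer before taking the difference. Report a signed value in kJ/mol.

Ti³⁺: group 4, so d-count = 4 − 3 = 1.
In an octahedral site d¹ (HS) is t₂g¹ eg⁰, giving CFSE(oct) = -0.4Δₒ = -43 kJ/mol.
Tetrahedral e¹ t₂⁰ gives -0.6Δₜ = -0.6 × (4/9) × 108 = -29 kJ/mol.
OSPE = CFSE(oct) − CFSE(tet) = -43 − (-29) = -14 kJ/mol.

-14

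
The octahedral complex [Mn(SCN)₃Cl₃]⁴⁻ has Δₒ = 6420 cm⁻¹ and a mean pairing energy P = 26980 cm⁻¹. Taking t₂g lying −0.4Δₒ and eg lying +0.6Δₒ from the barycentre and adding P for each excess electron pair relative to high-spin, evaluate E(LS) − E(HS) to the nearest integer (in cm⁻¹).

41120

Ligand charges: 3×(-1) from SCN⁻ and 3×(-1) from Cl⁻ sum to -6; with overall charge -4, Mn is +2.
Mn is in group 7, so Mn²⁺ is d⁵ (7 − 2 = 5).
In the high-spin limit (t₂g³ eg²) the orbital term is 0.0Δₒ = 0 cm⁻¹, with no excess pairing.
For low-spin the configuration is t₂g⁵ eg⁰: orbital energy -2.0 × 6420 = -12840 cm⁻¹, and 2 additional pairs relative to high-spin add 53960 cm⁻¹, giving 41120 cm⁻¹.
The difference is 41120 − (0) = 41120 cm⁻¹, so high-spin lies lower.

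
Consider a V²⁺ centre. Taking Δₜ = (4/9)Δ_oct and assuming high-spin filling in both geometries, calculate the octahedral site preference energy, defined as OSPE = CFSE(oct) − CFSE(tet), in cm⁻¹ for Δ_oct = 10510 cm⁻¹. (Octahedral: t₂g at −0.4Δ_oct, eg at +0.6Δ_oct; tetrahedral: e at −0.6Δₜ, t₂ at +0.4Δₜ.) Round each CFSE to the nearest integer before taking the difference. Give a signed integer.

Group 5 minus oxidation state +2 gives a d³ configuration for V²⁺.
In an octahedral site d³ (HS) is t₂g³ eg⁰, giving CFSE(oct) = -1.2Δ_oct = -12612 cm⁻¹.
Tetrahedral e² t₂¹ gives -0.8Δₜ = -0.8 × (4/9) × 10510 = -3737 cm⁻¹.
OSPE = CFSE(oct) − CFSE(tet) = -12612 − (-3737) = -8875 cm⁻¹.

-8875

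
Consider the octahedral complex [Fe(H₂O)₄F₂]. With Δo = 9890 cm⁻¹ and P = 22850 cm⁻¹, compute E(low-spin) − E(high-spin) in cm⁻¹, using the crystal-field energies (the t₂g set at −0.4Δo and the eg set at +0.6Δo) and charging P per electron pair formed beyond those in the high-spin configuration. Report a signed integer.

25920

Ligand charges: 4×(+0) from H₂O and 2×(-1) from F⁻ sum to -2; with overall charge +0, Fe is +2.
Fe²⁺: group 8, so d-count = 8 − 2 = 6.
High-spin d⁶ fills as t₂g⁴ eg² with CFSE 4(−0.4) + 2(+0.6) = -0.4Δo = -3956 cm⁻¹.
For low-spin the configuration is t₂g⁶ eg⁰: orbital energy -2.4 × 9890 = -23736 cm⁻¹, and 2 additional pairs relative to high-spin add 45700 cm⁻¹, giving 21964 cm⁻¹.
The difference is 21964 − (-3956) = 25920 cm⁻¹, so high-spin lies lower.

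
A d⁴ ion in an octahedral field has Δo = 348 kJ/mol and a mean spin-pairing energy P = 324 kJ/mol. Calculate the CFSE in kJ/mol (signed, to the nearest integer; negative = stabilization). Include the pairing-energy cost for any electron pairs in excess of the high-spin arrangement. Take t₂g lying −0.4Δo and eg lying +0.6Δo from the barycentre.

-233

With Δo > P the complex is low-spin.
Configuration: t₂g⁴ eg⁰.
Orbital CFSE = -1.6Δo = -1.6 × 348 = -557 kJ/mol.
Excess pairs vs high-spin: 1 − 0 = 1; pairing cost = +324 kJ/mol.
Net CFSE = -557 + 324 = -233 kJ/mol.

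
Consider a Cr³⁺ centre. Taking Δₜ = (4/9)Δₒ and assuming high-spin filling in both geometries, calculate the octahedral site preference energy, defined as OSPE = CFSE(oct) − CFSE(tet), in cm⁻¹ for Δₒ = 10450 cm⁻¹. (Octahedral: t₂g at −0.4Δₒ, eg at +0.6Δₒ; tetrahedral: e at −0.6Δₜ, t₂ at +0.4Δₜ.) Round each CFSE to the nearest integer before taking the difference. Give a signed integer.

Cr is in group 6, so Cr³⁺ is d³ (6 − 3 = 3).
In an octahedral site d³ (HS) is t₂g³ eg⁰, giving CFSE(oct) = -1.2Δₒ = -12540 cm⁻¹.
Tetrahedral: e² t₂¹, CFSE = 2(−0.6) + 1(+0.4) = -0.8Δₜ = -0.8 × (4/9) × 10450 = -3716 cm⁻¹.
OSPE = -12540 − (-3716) = -8824 cm⁻¹.

-8824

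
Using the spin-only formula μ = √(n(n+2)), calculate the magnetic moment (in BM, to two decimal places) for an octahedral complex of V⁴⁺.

1.73 BM

V sits in group 5; removing 4 electrons leaves V⁴⁺ with 5 − 4 = 1 d electrons.
Configuration: t2g^1 e_g^0 → 1 unpaired electron.
μ(spin-only) = √[1(1+2)] = √3 ≈ 1.73 BM.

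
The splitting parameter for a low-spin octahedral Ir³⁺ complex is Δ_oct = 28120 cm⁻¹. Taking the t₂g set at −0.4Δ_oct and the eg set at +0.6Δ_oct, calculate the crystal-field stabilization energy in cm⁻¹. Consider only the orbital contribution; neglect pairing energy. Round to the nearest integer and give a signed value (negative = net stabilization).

Ir sits in group 9; removing 3 electrons leaves Ir³⁺ with 9 − 3 = 6 d electrons.
Electron filling gives t₂g⁶ eg⁰.
Orbital CFSE = 6(-0.4) + 0(0.6) = -2.4Δ_oct = -2.4 × 28120 = -67488 cm⁻¹.

-67488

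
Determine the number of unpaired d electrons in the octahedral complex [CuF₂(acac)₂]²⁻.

1

Ligand charges: 2×(-1) from F⁻ and 2×(-1) from acac⁻ sum to -4; with overall charge -2, Cu is +2.
Cu is in group 11, so Cu²⁺ is d⁹ (11 − 2 = 9).
Configuration: t₂g⁶ eg³, giving 1 unpaired electron.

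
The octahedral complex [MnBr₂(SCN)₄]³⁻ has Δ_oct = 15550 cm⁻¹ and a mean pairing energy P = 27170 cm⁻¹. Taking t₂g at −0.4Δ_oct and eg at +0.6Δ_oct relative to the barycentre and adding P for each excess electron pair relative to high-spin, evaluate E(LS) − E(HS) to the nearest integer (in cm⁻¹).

11620

Ligand charges: 2×(-1) from Br⁻ and 4×(-1) from SCN⁻ sum to -6; with overall charge -3, Mn is +3.
Mn is in group 7, so Mn³⁺ is d⁴ (7 − 3 = 4).
High-spin: t₂g³ eg¹, CFSE = -0.6Δ_oct = -9330 cm⁻¹.
For low-spin the configuration is t₂g⁴ eg⁰: orbital energy -1.6 × 15550 = -24880 cm⁻¹, and 1 additional pair relative to high-spin adds 27170 cm⁻¹, giving 2290 cm⁻¹.
The difference is 2290 − (-9330) = 11620 cm⁻¹, so high-spin lies lower.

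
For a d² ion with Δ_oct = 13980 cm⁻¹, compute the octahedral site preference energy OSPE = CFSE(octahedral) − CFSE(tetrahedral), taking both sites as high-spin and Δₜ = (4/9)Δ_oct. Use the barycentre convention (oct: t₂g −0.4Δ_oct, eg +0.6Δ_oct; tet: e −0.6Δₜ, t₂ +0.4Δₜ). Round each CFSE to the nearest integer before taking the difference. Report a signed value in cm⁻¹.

-3728

Octahedral high-spin t2g^2 e_g^0: CFSE = -0.8 × 13980 = -11184 cm⁻¹.
Tetrahedral: e^2 t2^0, CFSE = 2(−0.6) + 0(+0.4) = -1.2Δₜ = -1.2 × (4/9) × 13980 = -7456 cm⁻¹.
OSPE = CFSE(oct) − CFSE(tet) = -11184 − (-7456) = -3728 cm⁻¹.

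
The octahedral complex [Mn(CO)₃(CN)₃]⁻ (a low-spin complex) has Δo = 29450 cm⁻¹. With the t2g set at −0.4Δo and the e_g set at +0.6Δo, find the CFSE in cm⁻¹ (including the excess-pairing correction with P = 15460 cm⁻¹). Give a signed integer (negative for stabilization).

-27980

Ligand charges: 3×(+0) from CO and 3×(-1) from CN⁻ sum to -3; with overall charge -1, Mn is +2.
Mn is in group 7, so Mn²⁺ is d⁵ (7 − 2 = 5).
The d⁵ electrons fill as t2g^5 e_g^0.
CFSE(orbital) = 5×(-0.4Δo) + 0×(0.6Δo) = -2.0Δo; with Δo = 29450 cm⁻¹ that is -58900 cm⁻¹.
Relative to high-spin t2g^3 e_g^2 (0 paired), the low-spin configuration has 2 additional pairs, contributing +2 × 15460 = +30920 cm⁻¹.
Combining: -58900 + 30920 = -27980 cm⁻¹.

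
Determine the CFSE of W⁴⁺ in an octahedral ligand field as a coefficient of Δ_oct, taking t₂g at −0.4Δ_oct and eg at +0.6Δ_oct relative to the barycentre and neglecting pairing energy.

W sits in group 6; removing 4 electrons leaves W⁴⁺ with 6 − 4 = 2 d electrons.
For octahedral d² the high- and low-spin configurations coincide.
Configuration: t₂g² eg⁰.
CFSE = 2(-0.4Δ_oct) + 0(0.6Δ_oct) = -0.8Δ_oct + 0.0Δ_oct = -0.8Δ_oct.

-0.8 Δ_oct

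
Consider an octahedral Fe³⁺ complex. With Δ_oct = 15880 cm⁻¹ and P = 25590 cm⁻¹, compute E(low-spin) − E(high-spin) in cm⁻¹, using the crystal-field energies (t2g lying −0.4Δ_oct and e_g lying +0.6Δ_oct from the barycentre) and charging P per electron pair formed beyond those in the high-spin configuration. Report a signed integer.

Fe³⁺: group 8, so d-count = 8 − 3 = 5.
High-spin d⁵ fills as t2g^3 e_g^2 with CFSE 3(−0.4) + 2(+0.6) = 0.0Δ_oct = 0 cm⁻¹.
Low-spin t2g^5 e_g^0 gives -2.0Δ_oct = -31760 cm⁻¹, but forming 2 extra pairs costs 2P = 51180 cm⁻¹, so E(LS) = -31760 + 51180 = 19420 cm⁻¹.
The difference is 19420 − (0) = 19420 cm⁻¹, so high-spin lies lower.

19420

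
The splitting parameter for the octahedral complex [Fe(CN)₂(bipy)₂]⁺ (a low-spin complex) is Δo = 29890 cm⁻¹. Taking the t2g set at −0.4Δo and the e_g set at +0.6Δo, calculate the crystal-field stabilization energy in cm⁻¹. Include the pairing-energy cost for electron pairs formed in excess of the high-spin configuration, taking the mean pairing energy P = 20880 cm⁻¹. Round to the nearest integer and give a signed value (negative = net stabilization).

Ligand charges: 2×(-1) from CN⁻ and 2×(+0) from bipy sum to -2; with overall charge +1, Fe is +3.
Group 8 minus oxidation state +3 gives a d⁵ configuration for Fe³⁺.
Configuration: t2g^5 e_g^0.
CFSE(orbital) = 5×(-0.4Δo) + 0×(0.6Δo) = -2.0Δo; with Δo = 29890 cm⁻¹ that is -59780 cm⁻¹.
Relative to high-spin t2g^3 e_g^2 (0 paired), the low-spin configuration has 2 additional pairs, contributing +2 × 20880 = +41760 cm⁻¹.
Combining: -59780 + 41760 = -18020 cm⁻¹.

-18020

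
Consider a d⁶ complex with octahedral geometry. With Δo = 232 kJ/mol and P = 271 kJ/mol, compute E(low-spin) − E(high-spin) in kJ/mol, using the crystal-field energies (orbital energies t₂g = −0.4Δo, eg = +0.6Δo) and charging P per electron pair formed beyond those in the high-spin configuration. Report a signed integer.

In the high-spin limit (t₂g⁴ eg²) the orbital term is -0.4Δo = -93 kJ/mol, with no excess pairing.
Low-spin t₂g⁶ eg⁰ gives -2.4Δo = -557 kJ/mol, but forming 2 extra pairs costs 2P = 542 kJ/mol, so E(LS) = -557 + 542 = -15 kJ/mol.
Thus E(LS) − E(HS) = 78 kJ/mol.

78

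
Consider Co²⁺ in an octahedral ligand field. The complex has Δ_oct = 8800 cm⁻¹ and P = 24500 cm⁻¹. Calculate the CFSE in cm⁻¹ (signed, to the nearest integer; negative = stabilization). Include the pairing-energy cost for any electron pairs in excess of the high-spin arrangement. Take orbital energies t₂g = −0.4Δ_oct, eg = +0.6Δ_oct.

Co sits in group 9; removing 2 electrons leaves Co²⁺ with 9 − 2 = 7 d electrons.
Δ_oct < P, so pairing is avoided: the ground state is high-spin.
Configuration: t₂g⁵ eg².
Orbital CFSE = -0.8Δ_oct = -0.8 × 8800 = -7040 cm⁻¹.
High-spin has no excess pairs, so no pairing correction applies.

-7040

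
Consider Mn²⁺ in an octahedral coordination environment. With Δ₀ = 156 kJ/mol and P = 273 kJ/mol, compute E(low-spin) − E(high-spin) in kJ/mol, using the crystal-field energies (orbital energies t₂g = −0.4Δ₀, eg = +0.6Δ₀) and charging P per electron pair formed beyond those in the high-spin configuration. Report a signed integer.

234

Mn²⁺: group 7, so d-count = 7 − 2 = 5.
High-spin d⁵ fills as t₂g³ eg² with CFSE 3(−0.4) + 2(+0.6) = 0.0Δ₀ = 0 kJ/mol.
For low-spin the configuration is t₂g⁵ eg⁰: orbital energy -2.0 × 156 = -312 kJ/mol, and 2 additional pairs relative to high-spin add 546 kJ/mol, giving 234 kJ/mol.
The difference is 234 − (0) = 234 kJ/mol, so high-spin lies lower.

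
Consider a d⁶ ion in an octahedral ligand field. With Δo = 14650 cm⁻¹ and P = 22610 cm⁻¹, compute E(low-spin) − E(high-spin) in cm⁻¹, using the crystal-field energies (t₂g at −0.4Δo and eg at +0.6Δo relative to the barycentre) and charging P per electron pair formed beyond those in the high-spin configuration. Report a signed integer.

15920

High-spin d⁶ fills as t₂g⁴ eg² with CFSE 4(−0.4) + 2(+0.6) = -0.4Δo = -5860 cm⁻¹.
Low-spin t₂g⁶ eg⁰ gives -2.4Δo = -35160 cm⁻¹, but forming 2 extra pairs costs 2P = 45220 cm⁻¹, so E(LS) = -35160 + 45220 = 10060 cm⁻¹.
The difference is 10060 − (-5860) = 15920 cm⁻¹, so high-spin lies lower.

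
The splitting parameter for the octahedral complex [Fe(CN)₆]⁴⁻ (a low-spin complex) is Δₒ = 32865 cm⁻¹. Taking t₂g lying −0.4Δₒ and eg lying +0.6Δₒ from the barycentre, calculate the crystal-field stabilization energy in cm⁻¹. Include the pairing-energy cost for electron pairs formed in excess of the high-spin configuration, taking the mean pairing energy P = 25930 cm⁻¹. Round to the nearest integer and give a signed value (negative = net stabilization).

-27016

Each CN⁻ contributes -1; 6 × (-1) = -6. With overall charge -4, Fe is in the +2 oxidation state.
Fe is in group 8, so Fe²⁺ is d⁶ (8 − 2 = 6).
Configuration: t₂g⁶ eg⁰.
Orbital CFSE = 6(-0.4) + 0(0.6) = -2.4Δₒ = -2.4 × 32865 = -78876 cm⁻¹.
High-spin d⁶ would be t₂g⁴ eg² with 1 pair; low-spin has 3, so 2 excess pairs cost +2P = +51860 cm⁻¹.
Net CFSE = -78876 + 51860 = -27016 cm⁻¹.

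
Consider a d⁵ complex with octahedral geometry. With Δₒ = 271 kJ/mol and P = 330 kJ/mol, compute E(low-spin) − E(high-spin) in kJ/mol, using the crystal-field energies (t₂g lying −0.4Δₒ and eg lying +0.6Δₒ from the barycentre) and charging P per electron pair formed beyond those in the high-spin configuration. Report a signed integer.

118

High-spin: t₂g³ eg², CFSE = 0.0Δₒ = 0 kJ/mol.
Low-spin: t₂g⁵ eg⁰, orbital CFSE = -2.0Δₒ = -542 kJ/mol; plus 2 excess pairs × P = +660 kJ/mol; total 118 kJ/mol.
E(LS) − E(HS) = 118 − (0) = 118 kJ/mol.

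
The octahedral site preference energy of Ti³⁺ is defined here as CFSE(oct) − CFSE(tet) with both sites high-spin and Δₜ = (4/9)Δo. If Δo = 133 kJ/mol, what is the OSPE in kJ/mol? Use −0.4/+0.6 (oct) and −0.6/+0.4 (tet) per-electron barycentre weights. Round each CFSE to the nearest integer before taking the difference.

-18

Group 4 minus oxidation state +3 gives a d¹ configuration for Ti³⁺.
In an octahedral site d¹ (HS) is t₂g¹ eg⁰, giving CFSE(oct) = -0.4Δo = -53 kJ/mol.
Tetrahedral: e¹ t₂⁰, CFSE = 1(−0.6) + 0(+0.4) = -0.6Δₜ = -0.6 × (4/9) × 133 = -35 kJ/mol.
OSPE = -53 − (-35) = -18 kJ/mol.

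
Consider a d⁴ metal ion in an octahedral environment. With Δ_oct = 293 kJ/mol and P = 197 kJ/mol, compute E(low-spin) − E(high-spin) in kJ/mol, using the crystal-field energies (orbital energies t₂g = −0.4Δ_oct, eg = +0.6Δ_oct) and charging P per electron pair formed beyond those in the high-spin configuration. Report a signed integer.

In the high-spin limit (t₂g³ eg¹) the orbital term is -0.6Δ_oct = -176 kJ/mol, with no excess pairing.
Low-spin: t₂g⁴ eg⁰, orbital CFSE = -1.6Δ_oct = -469 kJ/mol; plus 1 excess pair × P = +197 kJ/mol; total -272 kJ/mol.
E(LS) − E(HS) = -272 − (-176) = -96 kJ/mol.

-96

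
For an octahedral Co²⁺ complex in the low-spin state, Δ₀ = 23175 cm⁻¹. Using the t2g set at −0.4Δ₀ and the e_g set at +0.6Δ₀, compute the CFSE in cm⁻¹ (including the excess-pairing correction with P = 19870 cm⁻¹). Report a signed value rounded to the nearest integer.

Co sits in group 9; removing 2 electrons leaves Co²⁺ with 9 − 2 = 7 d electrons.
Configuration: t2g^6 e_g^1.
Orbital CFSE = 6(-0.4) + 1(0.6) = -1.8Δ₀ = -1.8 × 23175 = -41715 cm⁻¹.
Pairing penalty: 3 pairs vs 2 in the high-spin reference → 1 extra × P = 19870 cm⁻¹.
Net CFSE = -41715 + 19870 = -21845 cm⁻¹.

-21845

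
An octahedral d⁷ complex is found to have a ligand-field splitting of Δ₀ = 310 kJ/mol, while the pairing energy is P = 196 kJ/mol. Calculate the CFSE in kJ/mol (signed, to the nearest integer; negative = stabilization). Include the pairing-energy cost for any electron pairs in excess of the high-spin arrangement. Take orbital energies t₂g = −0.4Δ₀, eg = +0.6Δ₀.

Here Δ₀ > P (310 > 196), so the low-spin state is favoured.
Configuration: t₂g⁶ eg¹.
Orbital CFSE = -1.8Δ₀ = -1.8 × 310 = -558 kJ/mol.
Excess pairs vs high-spin: 3 − 2 = 1; pairing cost = +196 kJ/mol.
Net CFSE = -558 + 196 = -362 kJ/mol.

-362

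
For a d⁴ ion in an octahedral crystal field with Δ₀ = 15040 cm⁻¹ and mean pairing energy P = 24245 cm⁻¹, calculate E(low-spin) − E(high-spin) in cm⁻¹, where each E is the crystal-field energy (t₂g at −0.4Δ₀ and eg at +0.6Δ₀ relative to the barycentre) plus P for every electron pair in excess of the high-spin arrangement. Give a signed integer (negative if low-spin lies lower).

9205

In the high-spin limit (t₂g³ eg¹) the orbital term is -0.6Δ₀ = -9024 cm⁻¹, with no excess pairing.
Low-spin: t₂g⁴ eg⁰, orbital CFSE = -1.6Δ₀ = -24064 cm⁻¹; plus 1 excess pair × P = +24245 cm⁻¹; total 181 cm⁻¹.
Thus E(LS) − E(HS) = 9205 cm⁻¹.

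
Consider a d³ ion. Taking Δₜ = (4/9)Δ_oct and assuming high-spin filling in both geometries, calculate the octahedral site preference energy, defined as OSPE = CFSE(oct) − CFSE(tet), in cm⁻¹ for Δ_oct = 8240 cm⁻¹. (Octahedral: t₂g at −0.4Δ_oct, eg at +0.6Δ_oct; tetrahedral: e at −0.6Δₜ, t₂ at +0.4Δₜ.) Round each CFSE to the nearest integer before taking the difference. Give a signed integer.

-6958

Octahedral (high-spin): t2g^3 e_g^0, CFSE = 3(−0.4) + 0(+0.6) = -1.2Δ_oct = -1.2 × 8240 = -9888 cm⁻¹.
Tetrahedral e^2 t2^1 gives -0.8Δₜ = -0.8 × (4/9) × 8240 = -2930 cm⁻¹.
Subtracting, OSPE = -9888 − (-2930) = -6958 cm⁻¹.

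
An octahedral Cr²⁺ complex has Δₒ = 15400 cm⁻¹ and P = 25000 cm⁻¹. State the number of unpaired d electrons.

4

Cr is in group 6, so Cr²⁺ is d⁴ (6 − 2 = 4).
Here Δₒ < P (15400 < 25000), so the high-spin state is favoured.
That gives t2g^3 e_g^1.
Unpaired electrons: 4.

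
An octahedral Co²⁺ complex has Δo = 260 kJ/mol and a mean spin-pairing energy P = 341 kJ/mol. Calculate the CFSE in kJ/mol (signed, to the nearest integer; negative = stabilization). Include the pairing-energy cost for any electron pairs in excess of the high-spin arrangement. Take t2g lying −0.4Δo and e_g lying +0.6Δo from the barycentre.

-208

Co²⁺: group 9, so d-count = 9 − 2 = 7.
Since Δo = 260 kJ/mol < P = 341 kJ/mol, the complex adopts the high-spin configuration.
That gives t2g^5 e_g^2.
Orbital CFSE = -0.8Δo = -0.8 × 260 = -208 kJ/mol.
High-spin has no excess pairs, so no pairing correction applies.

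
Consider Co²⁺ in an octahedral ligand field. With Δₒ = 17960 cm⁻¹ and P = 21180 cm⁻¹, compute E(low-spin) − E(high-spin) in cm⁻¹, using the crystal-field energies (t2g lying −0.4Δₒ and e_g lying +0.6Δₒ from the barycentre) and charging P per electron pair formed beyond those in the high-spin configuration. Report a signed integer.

Co sits in group 9; removing 2 electrons leaves Co²⁺ with 9 − 2 = 7 d electrons.
High-spin: t2g^5 e_g^2, CFSE = -0.8Δₒ = -14368 cm⁻¹.
Low-spin: t2g^6 e_g^1, orbital CFSE = -1.8Δₒ = -32328 cm⁻¹; plus 1 excess pair × P = +21180 cm⁻¹; total -11148 cm⁻¹.
E(LS) − E(HS) = -11148 − (-14368) = 3220 cm⁻¹.

3220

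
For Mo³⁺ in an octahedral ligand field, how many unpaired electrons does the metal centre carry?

3

Mo is in group 6, so Mo³⁺ is d³ (6 − 3 = 3).
Configuration: t2g^3 e_g^0, giving 3 unpaired electrons.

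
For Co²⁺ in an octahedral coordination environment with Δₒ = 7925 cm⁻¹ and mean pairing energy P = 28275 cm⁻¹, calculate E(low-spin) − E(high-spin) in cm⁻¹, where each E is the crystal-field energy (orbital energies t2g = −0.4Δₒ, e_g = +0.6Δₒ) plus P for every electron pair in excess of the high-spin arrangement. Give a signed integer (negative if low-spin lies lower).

Co²⁺: group 9, so d-count = 9 − 2 = 7.
High-spin: t2g^5 e_g^2, CFSE = -0.8Δₒ = -6340 cm⁻¹.
Low-spin: t2g^6 e_g^1, orbital CFSE = -1.8Δₒ = -14265 cm⁻¹; plus 1 excess pair × P = +28275 cm⁻¹; total 14010 cm⁻¹.
The difference is 14010 − (-6340) = 20350 cm⁻¹, so high-spin lies lower.

20350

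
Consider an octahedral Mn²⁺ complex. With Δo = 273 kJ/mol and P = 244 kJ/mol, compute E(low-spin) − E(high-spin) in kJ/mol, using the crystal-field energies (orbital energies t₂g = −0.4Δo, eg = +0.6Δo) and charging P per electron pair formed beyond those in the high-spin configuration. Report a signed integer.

-58

Mn is in group 7, so Mn²⁺ is d⁵ (7 − 2 = 5).
In the high-spin limit (t₂g³ eg²) the orbital term is 0.0Δo = 0 kJ/mol, with no excess pairing.
Low-spin: t₂g⁵ eg⁰, orbital CFSE = -2.0Δo = -546 kJ/mol; plus 2 excess pairs × P = +488 kJ/mol; total -58 kJ/mol.
Thus E(LS) − E(HS) = -58 kJ/mol.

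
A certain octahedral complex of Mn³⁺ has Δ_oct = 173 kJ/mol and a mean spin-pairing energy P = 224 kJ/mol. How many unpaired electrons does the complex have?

4

Group 7 minus oxidation state +3 gives a d⁴ configuration for Mn³⁺.
Here Δ_oct < P (173 < 224), so the high-spin state is favoured.
Configuration: t₂g³ eg¹.
Unpaired electrons: 4.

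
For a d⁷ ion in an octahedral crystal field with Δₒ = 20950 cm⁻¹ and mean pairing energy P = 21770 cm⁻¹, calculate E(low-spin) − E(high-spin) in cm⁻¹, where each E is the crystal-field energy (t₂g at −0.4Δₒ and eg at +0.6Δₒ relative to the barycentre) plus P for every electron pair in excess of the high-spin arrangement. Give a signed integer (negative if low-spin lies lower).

820

High-spin: t₂g⁵ eg², CFSE = -0.8Δₒ = -16760 cm⁻¹.
Low-spin t₂g⁶ eg¹ gives -1.8Δₒ = -37710 cm⁻¹, but forming 1 extra pair costs 1P = 21770 cm⁻¹, so E(LS) = -37710 + 21770 = -15940 cm⁻¹.
E(LS) − E(HS) = -15940 − (-16760) = 820 cm⁻¹.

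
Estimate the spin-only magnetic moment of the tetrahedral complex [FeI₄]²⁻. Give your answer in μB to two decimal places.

4.90 μB

Each I⁻ contributes -1; 4 × (-1) = -4. With overall charge -2, Fe is in the +2 oxidation state.
Fe sits in group 8; removing 2 electrons leaves Fe²⁺ with 8 − 2 = 6 d electrons.
With tetrahedral geometry the complex is necessarily high-spin.
Configuration: e³ t₂³ → 4 unpaired electrons.
μ(spin-only) = √[4(4+2)] = √24 ≈ 4.90 μB.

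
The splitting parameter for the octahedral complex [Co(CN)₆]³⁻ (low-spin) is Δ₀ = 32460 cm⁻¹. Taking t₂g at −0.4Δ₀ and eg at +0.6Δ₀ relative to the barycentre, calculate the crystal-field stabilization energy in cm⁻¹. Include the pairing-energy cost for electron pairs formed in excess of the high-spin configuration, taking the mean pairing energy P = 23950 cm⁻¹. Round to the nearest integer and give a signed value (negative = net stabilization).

-30004

Each CN⁻ contributes -1; 6 × (-1) = -6. With overall charge -3, Co is in the +3 oxidation state.
Group 9 minus oxidation state +3 gives a d⁶ configuration for Co³⁺.
Configuration: t₂g⁶ eg⁰.
CFSE(orbital) = 6×(-0.4Δ₀) + 0×(0.6Δ₀) = -2.4Δ₀; with Δ₀ = 32460 cm⁻¹ that is -77904 cm⁻¹.
High-spin d⁶ would be t₂g⁴ eg² with 1 pair; low-spin has 3, so 2 excess pairs cost +2P = +47900 cm⁻¹.
Combining: -77904 + 47900 = -30004 cm⁻¹.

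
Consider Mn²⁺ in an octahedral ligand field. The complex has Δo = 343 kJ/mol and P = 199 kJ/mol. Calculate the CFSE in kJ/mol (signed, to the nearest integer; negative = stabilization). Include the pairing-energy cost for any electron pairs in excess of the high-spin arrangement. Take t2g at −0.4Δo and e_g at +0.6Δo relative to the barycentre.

-288

Mn is in group 7, so Mn²⁺ is d⁵ (7 − 2 = 5).
Since Δo = 343 kJ/mol > P = 199 kJ/mol, the complex adopts the low-spin configuration.
Configuration: t2g^5 e_g^0.
Orbital CFSE = -2.0Δo = -2.0 × 343 = -686 kJ/mol.
Excess pairs vs high-spin: 2 − 0 = 2; pairing cost = +398 kJ/mol.
Net CFSE = -686 + 398 = -288 kJ/mol.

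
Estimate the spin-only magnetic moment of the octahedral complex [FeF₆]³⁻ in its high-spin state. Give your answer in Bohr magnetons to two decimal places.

5.92 Bohr magnetons

Each F⁻ contributes -1; 6 × (-1) = -6. With overall charge -3, Fe is in the +3 oxidation state.
Group 8 minus oxidation state +3 gives a d⁵ configuration for Fe³⁺.
Configuration: t₂g³ eg² → 5 unpaired electrons.
μ(spin-only) = √[5(5+2)] = √35 ≈ 5.92 Bohr magnetons.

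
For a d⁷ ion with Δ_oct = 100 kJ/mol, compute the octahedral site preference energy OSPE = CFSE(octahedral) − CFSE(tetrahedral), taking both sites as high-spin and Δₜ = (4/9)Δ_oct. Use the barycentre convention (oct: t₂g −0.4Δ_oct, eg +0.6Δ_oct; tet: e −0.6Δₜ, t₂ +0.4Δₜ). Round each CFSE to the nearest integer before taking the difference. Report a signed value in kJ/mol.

Octahedral (high-spin): t2g^5 e_g^2, CFSE = 5(−0.4) + 2(+0.6) = -0.8Δ_oct = -0.8 × 100 = -80 kJ/mol.
Tetrahedral: e^4 t2^3, CFSE = 4(−0.6) + 3(+0.4) = -1.2Δₜ = -1.2 × (4/9) × 100 = -53 kJ/mol.
Subtracting, OSPE = -80 − (-53) = -27 kJ/mol.

-27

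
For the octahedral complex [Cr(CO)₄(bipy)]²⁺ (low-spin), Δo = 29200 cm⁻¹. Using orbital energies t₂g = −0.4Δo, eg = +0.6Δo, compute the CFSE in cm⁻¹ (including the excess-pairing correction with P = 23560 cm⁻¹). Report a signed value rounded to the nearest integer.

-23160

Ligand charges: 4×(+0) from CO and 1×(+0) from bipy sum to +0; with overall charge +2, Cr is +2.
Cr sits in group 6; removing 2 electrons leaves Cr²⁺ with 6 − 2 = 4 d electrons.
Configuration: t₂g⁴ eg⁰.
The orbital stabilization is -1.6Δo = -1.6 × 29200 = -46720 cm⁻¹.
Relative to high-spin t₂g³ eg¹ (0 paired), the low-spin configuration has 1 additional pair, contributing +1 × 23560 = +23560 cm⁻¹.
Overall CFSE = -46720 + 23560 = -23160 cm⁻¹.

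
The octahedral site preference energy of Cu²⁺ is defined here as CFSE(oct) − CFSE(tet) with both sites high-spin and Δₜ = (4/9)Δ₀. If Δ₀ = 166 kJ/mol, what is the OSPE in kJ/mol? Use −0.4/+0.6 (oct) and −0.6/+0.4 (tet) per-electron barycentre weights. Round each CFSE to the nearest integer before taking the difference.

Cu sits in group 11; removing 2 electrons leaves Cu²⁺ with 11 − 2 = 9 d electrons.
Octahedral (high-spin): t₂g⁶ eg³, CFSE = 6(−0.4) + 3(+0.6) = -0.6Δ₀ = -0.6 × 166 = -100 kJ/mol.
In a tetrahedral site the filling is e⁴ t₂⁵: CFSE(tet) = -0.4Δₜ = -0.4 × (4/9)(166) = -30 kJ/mol.
OSPE = -100 − (-30) = -70 kJ/mol.

-70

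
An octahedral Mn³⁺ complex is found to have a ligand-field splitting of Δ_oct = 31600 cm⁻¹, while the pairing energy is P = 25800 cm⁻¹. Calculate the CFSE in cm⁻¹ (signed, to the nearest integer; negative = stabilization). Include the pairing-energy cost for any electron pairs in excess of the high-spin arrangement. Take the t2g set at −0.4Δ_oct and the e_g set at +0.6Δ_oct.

-24760

Mn sits in group 7; removing 3 electrons leaves Mn³⁺ with 7 − 3 = 4 d electrons.
Since Δ_oct = 31600 cm⁻¹ > P = 25800 cm⁻¹, the complex adopts the low-spin configuration.
Filling d⁴ accordingly: t2g^4 e_g^0.
Orbital CFSE = -1.6Δ_oct = -1.6 × 31600 = -50560 cm⁻¹.
Excess pairs vs high-spin: 1 − 0 = 1; pairing cost = +25800 cm⁻¹.
Net CFSE = -50560 + 25800 = -24760 cm⁻¹.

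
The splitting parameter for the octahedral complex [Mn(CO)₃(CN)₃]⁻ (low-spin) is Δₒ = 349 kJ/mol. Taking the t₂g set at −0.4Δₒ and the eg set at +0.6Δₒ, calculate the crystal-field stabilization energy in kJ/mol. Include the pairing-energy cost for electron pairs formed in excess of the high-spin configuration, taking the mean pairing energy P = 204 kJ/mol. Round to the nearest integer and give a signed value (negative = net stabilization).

-290

Ligand charges: 3×(+0) from CO and 3×(-1) from CN⁻ sum to -3; with overall charge -1, Mn is +2.
Mn is in group 7, so Mn²⁺ is d⁵ (7 − 2 = 5).
Electron filling gives t₂g⁵ eg⁰.
The orbital stabilization is -2.0Δₒ = -2.0 × 349 = -698 kJ/mol.
High-spin d⁵ would be t₂g³ eg² with 0 pairs; low-spin has 2, so 2 excess pairs cost +2P = +408 kJ/mol.
Overall CFSE = -698 + 408 = -290 kJ/mol.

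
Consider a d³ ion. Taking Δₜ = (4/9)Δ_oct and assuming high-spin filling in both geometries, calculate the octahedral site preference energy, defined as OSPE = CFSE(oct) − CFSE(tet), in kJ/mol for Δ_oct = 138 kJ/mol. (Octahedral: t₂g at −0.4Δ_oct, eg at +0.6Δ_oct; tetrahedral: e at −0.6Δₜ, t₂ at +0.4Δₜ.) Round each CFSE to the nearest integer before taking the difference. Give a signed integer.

Octahedral (high-spin): t2g^3 e_g^0, CFSE = 3(−0.4) + 0(+0.6) = -1.2Δ_oct = -1.2 × 138 = -166 kJ/mol.
Tetrahedral: e^2 t2^1, CFSE = 2(−0.6) + 1(+0.4) = -0.8Δₜ = -0.8 × (4/9) × 138 = -49 kJ/mol.
OSPE = -166 − (-49) = -117 kJ/mol.

-117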